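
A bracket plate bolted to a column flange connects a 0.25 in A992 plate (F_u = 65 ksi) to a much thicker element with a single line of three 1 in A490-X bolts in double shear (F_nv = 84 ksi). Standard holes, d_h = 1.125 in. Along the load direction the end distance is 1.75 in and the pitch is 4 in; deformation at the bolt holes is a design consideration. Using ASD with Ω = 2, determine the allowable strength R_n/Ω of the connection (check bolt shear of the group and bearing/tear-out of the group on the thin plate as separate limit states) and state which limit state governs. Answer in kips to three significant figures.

Bolt shear: A_b = π·1²/4 = 0.7854 in²; R_n = 84 × 0.7854 × 3 × 2 = 395.8 kips → 395.8 / 2 = 198 kips.
Bearing (1.2 l_c t F_u ≤ 2.4 d t F_u): upper limit = 2.4·1·0.25·65 = 39 kips.
  Edge l_c = 1.75 − 1.125/2 = 1.188 → r_n = 23.16 kips; interior l_c = 4 − 1.125 = 2.875 → r_n = 39 kips.
  R_n,bearing = 1·23.16 + 2·39 = 101.2 kips → 101.2 / 2 = 50.6 kips.
Bearing governs: 50.6 kips.

50.6 kips (bearing governs)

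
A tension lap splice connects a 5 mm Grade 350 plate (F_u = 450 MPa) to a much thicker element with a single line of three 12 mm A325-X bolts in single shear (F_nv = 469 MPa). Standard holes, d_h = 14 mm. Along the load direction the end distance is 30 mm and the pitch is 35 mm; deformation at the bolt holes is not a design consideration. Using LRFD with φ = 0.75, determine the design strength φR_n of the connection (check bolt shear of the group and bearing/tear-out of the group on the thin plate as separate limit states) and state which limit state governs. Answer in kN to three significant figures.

Bolt shear: A_b = π·12²/4 = 113.1 mm²; R_n = 469 × 113.1 × 3 × 1 / 1000 = 159.1 kN → 0.75 × 159.1 = 119 kN.
Bearing (1.5 l_c t F_u ≤ 3.0 d t F_u): upper limit = 3.0·12·5·450 / 1000 = 81 kN.
  Edge l_c = 30 − 14/2 = 23 → r_n = 77.62 kN; interior l_c = 35 − 14 = 21 → r_n = 70.88 kN.
  R_n,bearing = 1·77.62 + 2·70.88 = 219.4 kN → 0.75 × 219.4 = 165 kN.
Bolt shear governs: 119 kN.

119 kN (bolt shear governs)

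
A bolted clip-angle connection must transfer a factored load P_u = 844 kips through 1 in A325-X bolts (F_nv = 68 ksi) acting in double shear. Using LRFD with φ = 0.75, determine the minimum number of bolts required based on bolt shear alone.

A_b = π·1²/4 = 0.7854 in².
Per-bolt design strength φR_n = 0.75 × 68 × 0.7854 × 2 = 80.11 kips.
n ≥ 844 / 80.11 = 10.54 → use 11 bolts.

11 bolts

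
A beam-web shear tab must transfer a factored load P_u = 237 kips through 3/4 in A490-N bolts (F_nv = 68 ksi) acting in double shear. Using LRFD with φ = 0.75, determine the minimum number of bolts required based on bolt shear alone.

A_b = π·0.75²/4 = 0.4418 in².
Per-bolt design strength φR_n = 0.75 × 68 × 0.4418 × 2 = 45.06 kips.
n ≥ 237 / 45.06 = 5.259 → use 6 bolts.

6 bolts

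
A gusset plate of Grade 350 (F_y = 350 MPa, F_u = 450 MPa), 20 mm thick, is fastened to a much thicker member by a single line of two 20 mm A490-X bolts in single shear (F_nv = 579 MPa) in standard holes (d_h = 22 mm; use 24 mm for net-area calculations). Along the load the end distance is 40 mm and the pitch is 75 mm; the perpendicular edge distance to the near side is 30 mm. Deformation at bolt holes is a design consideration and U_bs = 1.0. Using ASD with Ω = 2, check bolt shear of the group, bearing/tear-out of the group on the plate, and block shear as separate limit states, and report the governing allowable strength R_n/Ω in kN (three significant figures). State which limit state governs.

Bolt shear: A_b = π·20²/4 = 314.2 mm²; R_n = 579 × 314.2 × 2 × 1 / 1000 = 363.8 kN → 363.8 / 2 = 182 kN.
Bearing: edge l_c = 29, r_n = 313.2 kN; interior l_c = 53, r_n = 432 kN; R_n = 313.2 + 1·432 = 745.2 kN → 373 kN.
Block shear: A_gv = 2300, A_nv = 1580, A_nt = 360 mm²; R_n = min(0.6F_uA_nv, 0.6F_yA_gv) + U_bs·F_u·A_nt = 588.6 kN → 294 kN.
Bolt shear governs: 182 kN.

182 kN (bolt shear governs)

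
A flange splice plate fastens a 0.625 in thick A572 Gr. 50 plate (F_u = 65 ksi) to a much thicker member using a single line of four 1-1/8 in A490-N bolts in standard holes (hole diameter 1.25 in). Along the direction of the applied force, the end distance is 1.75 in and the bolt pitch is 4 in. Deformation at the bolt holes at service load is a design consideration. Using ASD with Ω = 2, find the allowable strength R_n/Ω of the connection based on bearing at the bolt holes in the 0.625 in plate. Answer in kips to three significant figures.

192 kips

Per bolt r_n = 1.2 l_c t F_u ≤ 2.4 d t F_u; upper limit = 2.4 × 1.125 × 0.625 × 65 = 109.7 kips.
Edge bolt: l_c = 1.75 − 1.25/2 = 1.125 in → 1.2 × 1.125 × 0.625 × 65 = 54.84 → r_n = 54.84 kips.
Interior bolts: l_c = 4 − 1.25 = 2.75 in → 1.2 × 2.75 × 0.625 × 65 = 134.1 → r_n = 109.7 kips.
R_n = 1 × 54.84 + 3 × 109.7 = 383.9 kips.
Allowable strength R_n/Ω = 383.9 / 2 = 192 kips.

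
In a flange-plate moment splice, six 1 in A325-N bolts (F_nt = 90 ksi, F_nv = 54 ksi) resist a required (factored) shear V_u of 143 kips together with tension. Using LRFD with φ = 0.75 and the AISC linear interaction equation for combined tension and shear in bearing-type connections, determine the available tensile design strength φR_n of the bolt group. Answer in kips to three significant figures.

175 kips

A_b = π·1²/4 = 0.7854 in²; f_rv = 143 / (6 × 0.7854) = 30.35 ksi.
F'_nt = 1.3 F_nt − (F_nt / φF_nv) f_rv = 1.3·90 − (90/(0.75·54))·30.35 = 49.57 ksi, capped at F_nt → F'_nt = 49.57 ksi.
R_n = F'_nt · A_b · n = 49.57 × 0.7854 × 6 = 233.6 kips.
Design strength φR_n = 0.75 × 233.6 = 175 kips.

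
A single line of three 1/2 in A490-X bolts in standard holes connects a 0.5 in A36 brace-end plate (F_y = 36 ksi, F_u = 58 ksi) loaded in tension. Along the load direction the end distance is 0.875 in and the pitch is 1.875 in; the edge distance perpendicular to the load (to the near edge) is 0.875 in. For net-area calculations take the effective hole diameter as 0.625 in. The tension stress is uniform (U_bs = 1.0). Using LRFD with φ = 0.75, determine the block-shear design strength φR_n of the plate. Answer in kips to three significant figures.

49.7 kips

Shear plane L_v = 0.875 + 2·1.875 = 4.625 in; A_gv = 4.625 × 0.5 = 2.312 in².
A_nv = (4.625 − 2.5·0.625) × 0.5 = 1.531 in².
A_nt = (0.875 − 0.5·0.625) × 0.5 = 0.2812 in².
0.6 F_u A_nv = 53.29 kips; 0.6 F_y A_gv = 49.95 kips → shear yielding governs the shear term.
R_n = 49.95 + 1.0 × 58 × 0.2812 = 66.26 kips.
Design strength φR_n = 0.75 × 66.26 = 49.7 kips.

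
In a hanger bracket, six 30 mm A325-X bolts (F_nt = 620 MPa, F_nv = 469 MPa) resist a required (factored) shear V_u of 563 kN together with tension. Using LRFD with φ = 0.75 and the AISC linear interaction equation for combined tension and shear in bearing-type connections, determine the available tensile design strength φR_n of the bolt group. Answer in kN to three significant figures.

A_b = π·30²/4 = 706.9 mm²; f_rv = 563 × 1000 / (6 × 706.9) = 132.7 MPa.
F'_nt = 1.3 F_nt − (F_nt / φF_nv) f_rv = 1.3·620 − (620/(0.75·469))·132.7 = 572 MPa, capped at F_nt → F'_nt = 572 MPa.
R_n = F'_nt · A_b · n = 572 × 706.9 × 6 / 1000 = 2426 kN.
Design strength φR_n = 0.75 × 2426 = 1820 kN.

1820 kN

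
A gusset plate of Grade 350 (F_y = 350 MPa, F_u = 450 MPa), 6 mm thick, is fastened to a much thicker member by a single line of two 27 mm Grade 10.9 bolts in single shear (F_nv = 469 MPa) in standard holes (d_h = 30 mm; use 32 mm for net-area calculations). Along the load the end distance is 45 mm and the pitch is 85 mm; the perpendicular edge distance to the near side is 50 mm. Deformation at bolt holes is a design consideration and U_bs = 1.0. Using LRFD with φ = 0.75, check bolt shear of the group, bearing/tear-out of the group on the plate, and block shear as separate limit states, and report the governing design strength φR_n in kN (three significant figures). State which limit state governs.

Bolt shear: A_b = π·27²/4 = 572.6 mm²; R_n = 469 × 572.6 × 2 × 1 / 1000 = 537.1 kN → 0.75 × 537.1 = 403 kN.
Bearing: edge l_c = 30, r_n = 97.2 kN; interior l_c = 55, r_n = 175 kN; R_n = 97.2 + 1·175 = 272.2 kN → 204 kN.
Block shear: A_gv = 780, A_nv = 492, A_nt = 204 mm²; R_n = min(0.6F_uA_nv, 0.6F_yA_gv) + U_bs·F_u·A_nt = 224.6 kN → 168 kN.
Block shear governs: 168 kN.

168 kN (block shear governs)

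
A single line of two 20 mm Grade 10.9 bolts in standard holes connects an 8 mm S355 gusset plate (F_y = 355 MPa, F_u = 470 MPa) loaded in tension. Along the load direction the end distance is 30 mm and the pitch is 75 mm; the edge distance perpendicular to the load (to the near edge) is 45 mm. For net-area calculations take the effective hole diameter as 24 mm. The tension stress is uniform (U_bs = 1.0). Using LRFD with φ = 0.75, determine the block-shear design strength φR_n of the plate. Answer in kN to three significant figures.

210 kN

Shear plane L_v = 30 + 1·75 = 105 mm; A_gv = 105 × 8 = 840 mm².
A_nv = (105 − 1.5·24) × 8 = 552 mm².
A_nt = (45 − 0.5·24) × 8 = 264 mm².
0.6 F_u A_nv = 155.7 kN; 0.6 F_y A_gv = 178.9 kN → shear rupture governs the shear term.
R_n = 155.7 + 1.0 × 470 × 264 / 1000 = 279.7 kN.
Design strength φR_n = 0.75 × 279.7 = 210 kN.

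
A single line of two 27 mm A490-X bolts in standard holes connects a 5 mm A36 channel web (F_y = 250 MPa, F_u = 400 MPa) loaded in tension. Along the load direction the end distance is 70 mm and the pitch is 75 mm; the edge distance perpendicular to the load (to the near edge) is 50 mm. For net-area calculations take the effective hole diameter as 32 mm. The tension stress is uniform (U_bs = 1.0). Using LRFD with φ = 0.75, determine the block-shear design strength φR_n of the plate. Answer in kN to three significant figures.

133 kN

Shear plane L_v = 70 + 1·75 = 145 mm; A_gv = 145 × 5 = 725 mm².
A_nv = (145 − 1.5·32) × 5 = 485 mm².
A_nt = (50 − 0.5·32) × 5 = 170 mm².
0.6 F_u A_nv = 116.4 kN; 0.6 F_y A_gv = 108.8 kN → shear yielding governs the shear term.
R_n = 108.8 + 1.0 × 400 × 170 / 1000 = 176.8 kN.
Design strength φR_n = 0.75 × 176.8 = 133 kN.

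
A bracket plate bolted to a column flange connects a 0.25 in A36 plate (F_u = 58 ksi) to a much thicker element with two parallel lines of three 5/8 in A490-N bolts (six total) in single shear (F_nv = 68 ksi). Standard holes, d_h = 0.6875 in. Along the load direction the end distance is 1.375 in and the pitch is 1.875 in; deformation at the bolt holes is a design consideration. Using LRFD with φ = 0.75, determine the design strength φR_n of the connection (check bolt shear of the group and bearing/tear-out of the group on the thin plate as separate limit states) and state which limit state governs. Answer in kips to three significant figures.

Bolt shear: A_b = π·0.625²/4 = 0.3068 in²; R_n = 68 × 0.3068 × 6 × 1 = 125.2 kips → 0.75 × 125.2 = 93.9 kips.
Bearing (1.2 l_c t F_u ≤ 2.4 d t F_u): upper limit = 2.4·0.625·0.25·58 = 21.75 kips.
  Edge l_c = 1.375 − 0.6875/2 = 1.031 → r_n = 17.94 kips; interior l_c = 1.875 − 0.6875 = 1.188 → r_n = 20.66 kips.
  R_n,bearing = 2·17.94 + 4·20.66 = 118.5 kips → 0.75 × 118.5 = 88.9 kips.
Bearing governs: 88.9 kips.

88.9 kips (bearing governs)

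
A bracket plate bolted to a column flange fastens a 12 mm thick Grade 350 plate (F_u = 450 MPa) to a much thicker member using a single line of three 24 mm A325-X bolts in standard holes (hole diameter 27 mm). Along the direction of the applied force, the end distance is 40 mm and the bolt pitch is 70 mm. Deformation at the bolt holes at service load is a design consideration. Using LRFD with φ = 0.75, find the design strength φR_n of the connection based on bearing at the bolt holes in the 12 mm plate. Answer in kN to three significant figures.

Per bolt r_n = 1.2 l_c t F_u ≤ 2.4 d t F_u; upper limit = 2.4 × 24 × 12 × 450 / 1000 = 311 kN.
Edge bolt: l_c = 40 − 27/2 = 26.5 mm → 1.2 × 26.5 × 12 × 450 / 1000 = 171.7 → r_n = 171.7 kN.
Interior bolts: l_c = 70 − 27 = 43 mm → 1.2 × 43 × 12 × 450 / 1000 = 278.6 → r_n = 278.6 kN.
R_n = 1 × 171.7 + 2 × 278.6 = 729 kN.
Design strength φR_n = 0.75 × 729 = 547 kN.

547 kN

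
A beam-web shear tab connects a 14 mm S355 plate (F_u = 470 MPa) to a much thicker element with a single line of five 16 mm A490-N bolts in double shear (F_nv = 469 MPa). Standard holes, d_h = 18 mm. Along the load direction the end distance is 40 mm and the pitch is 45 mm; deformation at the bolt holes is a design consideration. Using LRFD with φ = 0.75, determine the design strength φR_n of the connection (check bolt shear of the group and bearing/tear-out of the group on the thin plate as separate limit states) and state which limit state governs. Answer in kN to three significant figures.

Bolt shear: A_b = π·16²/4 = 201.1 mm²; R_n = 469 × 201.1 × 5 × 2 / 1000 = 943 kN → 0.75 × 943 = 707 kN.
Bearing (1.2 l_c t F_u ≤ 2.4 d t F_u): upper limit = 2.4·16·14·470 / 1000 = 252.7 kN.
  Edge l_c = 40 − 18/2 = 31 → r_n = 244.8 kN; interior l_c = 45 − 18 = 27 → r_n = 213.2 kN.
  R_n,bearing = 1·244.8 + 4·213.2 = 1098 kN → 0.75 × 1098 = 823 kN.
Bolt shear governs: 707 kN.

707 kN (bolt shear governs)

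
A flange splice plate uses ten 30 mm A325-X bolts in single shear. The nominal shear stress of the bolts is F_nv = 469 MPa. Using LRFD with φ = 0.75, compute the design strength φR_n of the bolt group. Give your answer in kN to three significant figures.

2490 kN

A_b = π × 30² / 4 = 706.9 mm².
R_n = F_nv · A_b · n · n_s = 469 × 706.9 × 10 × 1 / 1000 = 3315 kN.
Design strength φR_n = 0.75 × 3315 = 2490 kN.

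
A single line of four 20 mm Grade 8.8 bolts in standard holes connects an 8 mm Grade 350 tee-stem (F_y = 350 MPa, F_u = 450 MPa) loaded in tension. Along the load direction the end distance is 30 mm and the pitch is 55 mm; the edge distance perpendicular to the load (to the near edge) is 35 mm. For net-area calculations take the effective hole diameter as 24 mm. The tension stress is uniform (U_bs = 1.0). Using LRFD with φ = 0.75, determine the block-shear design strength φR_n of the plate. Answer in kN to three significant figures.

242 kN

Shear plane L_v = 30 + 3·55 = 195 mm; A_gv = 195 × 8 = 1560 mm².
A_nv = (195 − 3.5·24) × 8 = 888 mm².
A_nt = (35 − 0.5·24) × 8 = 184 mm².
0.6 F_u A_nv = 239.8 kN; 0.6 F_y A_gv = 327.6 kN → shear rupture governs the shear term.
R_n = 239.8 + 1.0 × 450 × 184 / 1000 = 322.6 kN.
Design strength φR_n = 0.75 × 322.6 = 242 kN.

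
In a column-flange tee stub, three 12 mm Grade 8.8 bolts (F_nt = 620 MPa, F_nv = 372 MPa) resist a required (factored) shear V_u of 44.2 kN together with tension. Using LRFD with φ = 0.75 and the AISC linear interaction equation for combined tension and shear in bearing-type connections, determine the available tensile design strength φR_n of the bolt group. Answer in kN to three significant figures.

131 kN

A_b = π·12²/4 = 113.1 mm²; f_rv = 44.2 × 1000 / (3 × 113.1) = 130.3 MPa.
F'_nt = 1.3 F_nt − (F_nt / φF_nv) f_rv = 1.3·620 − (620/(0.75·372))·130.3 = 516.5 MPa, capped at F_nt → F'_nt = 516.5 MPa.
R_n = F'_nt · A_b · n = 516.5 × 113.1 × 3 / 1000 = 175.2 kN.
Design strength φR_n = 0.75 × 175.2 = 131 kN.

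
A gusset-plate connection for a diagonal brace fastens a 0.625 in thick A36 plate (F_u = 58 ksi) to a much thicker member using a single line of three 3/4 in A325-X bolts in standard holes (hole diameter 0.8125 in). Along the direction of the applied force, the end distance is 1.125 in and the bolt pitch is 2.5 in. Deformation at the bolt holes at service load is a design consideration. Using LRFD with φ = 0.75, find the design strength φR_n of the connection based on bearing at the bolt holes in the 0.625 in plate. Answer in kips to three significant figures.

Per bolt r_n = 1.2 l_c t F_u ≤ 2.4 d t F_u; upper limit = 2.4 × 0.75 × 0.625 × 58 = 65.25 kips.
Edge bolt: l_c = 1.125 − 0.8125/2 = 0.7188 in → 1.2 × 0.7188 × 0.625 × 58 = 31.27 → r_n = 31.27 kips.
Interior bolts: l_c = 2.5 − 0.8125 = 1.688 in → 1.2 × 1.688 × 0.625 × 58 = 73.41 → r_n = 65.25 kips.
R_n = 1 × 31.27 + 2 × 65.25 = 161.8 kips.
Design strength φR_n = 0.75 × 161.8 = 121 kips.

121 kips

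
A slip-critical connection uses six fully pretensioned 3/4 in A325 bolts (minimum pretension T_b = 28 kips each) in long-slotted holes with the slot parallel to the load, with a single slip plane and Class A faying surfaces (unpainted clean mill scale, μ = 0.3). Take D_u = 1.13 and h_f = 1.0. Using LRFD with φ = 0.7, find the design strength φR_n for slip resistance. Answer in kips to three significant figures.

R_n = μ · D_u · h_f · T_b · n_s · n_b = 0.3 × 1.13 × 1.0 × 28 × 1 × 6 = 56.95 kips.
Design strength φR_n = 0.7 × 56.95 = 39.9 kips.

39.9 kips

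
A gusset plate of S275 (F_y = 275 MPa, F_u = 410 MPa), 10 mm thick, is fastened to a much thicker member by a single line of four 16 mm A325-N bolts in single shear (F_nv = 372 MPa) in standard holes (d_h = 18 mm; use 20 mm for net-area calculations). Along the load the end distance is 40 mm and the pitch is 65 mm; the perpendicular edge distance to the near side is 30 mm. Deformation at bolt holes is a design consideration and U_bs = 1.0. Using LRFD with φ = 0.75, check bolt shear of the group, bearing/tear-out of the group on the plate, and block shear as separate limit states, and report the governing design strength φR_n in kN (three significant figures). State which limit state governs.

Bolt shear: A_b = π·16²/4 = 201.1 mm²; R_n = 372 × 201.1 × 4 × 1 / 1000 = 299.2 kN → 0.75 × 299.2 = 224 kN.
Bearing: edge l_c = 31, r_n = 152.5 kN; interior l_c = 47, r_n = 157.4 kN; R_n = 152.5 + 3·157.4 = 624.8 kN → 469 kN.
Block shear: A_gv = 2350, A_nv = 1650, A_nt = 200 mm²; R_n = min(0.6F_uA_nv, 0.6F_yA_gv) + U_bs·F_u·A_nt = 469.8 kN → 352 kN.
Bolt shear governs: 224 kN.

224 kN (bolt shear governs)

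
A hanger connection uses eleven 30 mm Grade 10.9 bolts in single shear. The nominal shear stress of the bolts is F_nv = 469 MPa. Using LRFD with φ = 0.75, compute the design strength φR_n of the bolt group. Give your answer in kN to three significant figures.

2740 kN

A_b = π × 30² / 4 = 706.9 mm².
R_n = F_nv · A_b · n · n_s = 469 × 706.9 × 11 × 1 / 1000 = 3647 kN.
Design strength φR_n = 0.75 × 3647 = 2740 kN.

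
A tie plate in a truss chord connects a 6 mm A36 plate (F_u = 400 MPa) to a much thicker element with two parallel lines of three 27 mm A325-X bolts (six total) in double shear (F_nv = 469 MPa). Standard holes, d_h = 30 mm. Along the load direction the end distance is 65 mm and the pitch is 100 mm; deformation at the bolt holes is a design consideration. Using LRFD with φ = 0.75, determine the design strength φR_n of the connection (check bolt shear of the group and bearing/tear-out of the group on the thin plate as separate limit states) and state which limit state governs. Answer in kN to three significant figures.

Bolt shear: A_b = π·27²/4 = 572.6 mm²; R_n = 469 × 572.6 × 6 × 2 / 1000 = 3222 kN → 0.75 × 3222 = 2420 kN.
Bearing (1.2 l_c t F_u ≤ 2.4 d t F_u): upper limit = 2.4·27·6·400 / 1000 = 155.5 kN.
  Edge l_c = 65 − 30/2 = 50 → r_n = 144 kN; interior l_c = 100 − 30 = 70 → r_n = 155.5 kN.
  R_n,bearing = 2·144 + 4·155.5 = 910.1 kN → 0.75 × 910.1 = 683 kN.
Bearing governs: 683 kN.

683 kN (bearing governs)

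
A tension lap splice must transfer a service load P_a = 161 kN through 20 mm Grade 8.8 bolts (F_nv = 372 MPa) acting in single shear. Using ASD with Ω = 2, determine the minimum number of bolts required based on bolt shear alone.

A_b = π·20²/4 = 314.2 mm².
Per-bolt allowable strength R_n/Ω = 372 × 314.2 × 1 / 1000 / 2 = 58.43 kN.
n ≥ 161 / 58.43 = 2.755 → use 3 bolts.

3 bolts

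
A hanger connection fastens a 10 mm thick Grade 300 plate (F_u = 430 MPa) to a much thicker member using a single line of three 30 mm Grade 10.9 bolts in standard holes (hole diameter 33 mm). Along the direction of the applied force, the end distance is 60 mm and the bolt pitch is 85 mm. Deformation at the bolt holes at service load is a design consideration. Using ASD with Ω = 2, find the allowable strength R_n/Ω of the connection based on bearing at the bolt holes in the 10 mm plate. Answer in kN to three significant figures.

Per bolt r_n = 1.2 l_c t F_u ≤ 2.4 d t F_u; upper limit = 2.4 × 30 × 10 × 430 / 1000 = 309.6 kN.
Edge bolt: l_c = 60 − 33/2 = 43.5 mm → 1.2 × 43.5 × 10 × 430 / 1000 = 224.5 → r_n = 224.5 kN.
Interior bolts: l_c = 85 − 33 = 52 mm → 1.2 × 52 × 10 × 430 / 1000 = 268.3 → r_n = 268.3 kN.
R_n = 1 × 224.5 + 2 × 268.3 = 761.1 kN.
Allowable strength R_n/Ω = 761.1 / 2 = 381 kN.

381 kN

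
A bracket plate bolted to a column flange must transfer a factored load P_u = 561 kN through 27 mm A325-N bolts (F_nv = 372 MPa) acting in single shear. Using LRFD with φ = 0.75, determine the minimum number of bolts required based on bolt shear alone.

A_b = π·27²/4 = 572.6 mm².
Per-bolt design strength φR_n = 0.75 × 372 × 572.6 × 1 / 1000 = 159.7 kN.
n ≥ 561 / 159.7 = 3.512 → use 4 bolts.

4 bolts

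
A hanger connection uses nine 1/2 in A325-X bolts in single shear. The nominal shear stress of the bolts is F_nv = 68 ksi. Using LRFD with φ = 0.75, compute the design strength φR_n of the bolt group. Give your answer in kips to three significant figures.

90.1 kips

A_b = π × 0.5² / 4 = 0.1963 in².
R_n = F_nv · A_b · n · n_s = 68 × 0.1963 × 9 × 1 = 120.2 kips.
Design strength φR_n = 0.75 × 120.2 = 90.1 kips.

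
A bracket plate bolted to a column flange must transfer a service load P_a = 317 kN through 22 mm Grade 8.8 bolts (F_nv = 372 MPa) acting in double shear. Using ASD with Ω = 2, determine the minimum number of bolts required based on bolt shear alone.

A_b = π·22²/4 = 380.1 mm².
Per-bolt allowable strength R_n/Ω = 372 × 380.1 × 2 / 1000 / 2 = 141.4 kN.
n ≥ 317 / 141.4 = 2.242 → use 3 bolts.

3 bolts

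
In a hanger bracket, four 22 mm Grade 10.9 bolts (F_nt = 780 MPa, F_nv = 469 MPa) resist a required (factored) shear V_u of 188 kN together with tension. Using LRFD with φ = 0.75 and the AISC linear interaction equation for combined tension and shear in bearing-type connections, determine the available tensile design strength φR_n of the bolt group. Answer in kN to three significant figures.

844 kN

A_b = π·22²/4 = 380.1 mm²; f_rv = 188 × 1000 / (4 × 380.1) = 123.6 MPa.
F'_nt = 1.3 F_nt − (F_nt / φF_nv) f_rv = 1.3·780 − (780/(0.75·469))·123.6 = 739.8 MPa, capped at F_nt → F'_nt = 739.8 MPa.
R_n = F'_nt · A_b · n = 739.8 × 380.1 × 4 / 1000 = 1125 kN.
Design strength φR_n = 0.75 × 1125 = 844 kN.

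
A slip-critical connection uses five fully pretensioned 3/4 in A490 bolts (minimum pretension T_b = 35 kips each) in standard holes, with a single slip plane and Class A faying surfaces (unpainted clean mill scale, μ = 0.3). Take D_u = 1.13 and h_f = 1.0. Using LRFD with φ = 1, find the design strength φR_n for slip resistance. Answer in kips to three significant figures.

R_n = μ · D_u · h_f · T_b · n_s · n_b = 0.3 × 1.13 × 1.0 × 35 × 1 × 5 = 59.32 kips.
Design strength φR_n = 1 × 59.32 = 59.3 kips.

59.3 kips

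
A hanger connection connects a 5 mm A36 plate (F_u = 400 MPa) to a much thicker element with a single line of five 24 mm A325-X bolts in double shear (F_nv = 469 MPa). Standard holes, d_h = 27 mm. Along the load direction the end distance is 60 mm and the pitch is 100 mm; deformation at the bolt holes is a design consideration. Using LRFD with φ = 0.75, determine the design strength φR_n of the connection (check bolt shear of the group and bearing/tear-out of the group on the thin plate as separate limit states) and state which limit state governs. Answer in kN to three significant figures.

429 kN (bearing governs)

Bolt shear: A_b = π·24²/4 = 452.4 mm²; R_n = 469 × 452.4 × 5 × 2 / 1000 = 2122 kN → 0.75 × 2122 = 1590 kN.
Bearing (1.2 l_c t F_u ≤ 2.4 d t F_u): upper limit = 2.4·24·5·400 / 1000 = 115.2 kN.
  Edge l_c = 60 − 27/2 = 46.5 → r_n = 111.6 kN; interior l_c = 100 − 27 = 73 → r_n = 115.2 kN.
  R_n,bearing = 1·111.6 + 4·115.2 = 572.4 kN → 0.75 × 572.4 = 429 kN.
Bearing governs: 429 kN.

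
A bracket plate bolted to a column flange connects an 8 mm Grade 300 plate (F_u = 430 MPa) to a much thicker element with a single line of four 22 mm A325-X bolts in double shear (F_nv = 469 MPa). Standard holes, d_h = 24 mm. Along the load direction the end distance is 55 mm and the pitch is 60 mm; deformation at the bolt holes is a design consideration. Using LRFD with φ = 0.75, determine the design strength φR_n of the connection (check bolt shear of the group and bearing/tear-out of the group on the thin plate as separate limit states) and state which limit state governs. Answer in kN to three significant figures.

Bolt shear: A_b = π·22²/4 = 380.1 mm²; R_n = 469 × 380.1 × 4 × 2 / 1000 = 1426 kN → 0.75 × 1426 = 1070 kN.
Bearing (1.2 l_c t F_u ≤ 2.4 d t F_u): upper limit = 2.4·22·8·430 / 1000 = 181.6 kN.
  Edge l_c = 55 − 24/2 = 43 → r_n = 177.5 kN; interior l_c = 60 − 24 = 36 → r_n = 148.6 kN.
  R_n,bearing = 1·177.5 + 3·148.6 = 623.3 kN → 0.75 × 623.3 = 467 kN.
Bearing governs: 467 kN.

467 kN (bearing governs)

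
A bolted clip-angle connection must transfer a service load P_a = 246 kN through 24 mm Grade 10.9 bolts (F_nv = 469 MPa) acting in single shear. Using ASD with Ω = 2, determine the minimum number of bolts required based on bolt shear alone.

A_b = π·24²/4 = 452.4 mm².
Per-bolt allowable strength R_n/Ω = 469 × 452.4 × 1 / 1000 / 2 = 106.1 kN.
n ≥ 246 / 106.1 = 2.319 → use 3 bolts.

3 bolts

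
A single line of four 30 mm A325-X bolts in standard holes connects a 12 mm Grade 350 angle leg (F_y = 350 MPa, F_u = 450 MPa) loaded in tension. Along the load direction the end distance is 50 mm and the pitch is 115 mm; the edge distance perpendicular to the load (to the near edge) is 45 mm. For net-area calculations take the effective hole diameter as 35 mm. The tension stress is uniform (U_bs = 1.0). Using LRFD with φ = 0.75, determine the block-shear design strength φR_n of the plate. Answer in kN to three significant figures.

774 kN

Shear plane L_v = 50 + 3·115 = 395 mm; A_gv = 395 × 12 = 4740 mm².
A_nv = (395 − 3.5·35) × 12 = 3270 mm².
A_nt = (45 − 0.5·35) × 12 = 330 mm².
0.6 F_u A_nv = 882.9 kN; 0.6 F_y A_gv = 995.4 kN → shear rupture governs the shear term.
R_n = 882.9 + 1.0 × 450 × 330 / 1000 = 1031 kN.
Design strength φR_n = 0.75 × 1031 = 774 kN.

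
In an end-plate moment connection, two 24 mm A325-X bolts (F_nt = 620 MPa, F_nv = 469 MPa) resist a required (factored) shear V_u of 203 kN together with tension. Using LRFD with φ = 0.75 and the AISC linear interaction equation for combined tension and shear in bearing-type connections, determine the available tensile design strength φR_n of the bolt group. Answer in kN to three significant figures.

A_b = π·24²/4 = 452.4 mm²; f_rv = 203 × 1000 / (2 × 452.4) = 224.4 MPa.
F'_nt = 1.3 F_nt − (F_nt / φF_nv) f_rv = 1.3·620 − (620/(0.75·469))·224.4 = 410.5 MPa, capped at F_nt → F'_nt = 410.5 MPa.
R_n = F'_nt · A_b · n = 410.5 × 452.4 × 2 / 1000 = 371.4 kN.
Design strength φR_n = 0.75 × 371.4 = 279 kN.

279 kN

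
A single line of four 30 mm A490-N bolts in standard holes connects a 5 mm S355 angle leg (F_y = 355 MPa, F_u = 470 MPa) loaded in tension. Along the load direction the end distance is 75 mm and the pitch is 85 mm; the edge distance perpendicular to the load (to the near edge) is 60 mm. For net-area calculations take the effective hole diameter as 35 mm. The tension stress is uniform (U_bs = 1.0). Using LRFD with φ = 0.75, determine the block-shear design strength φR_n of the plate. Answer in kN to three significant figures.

294 kN

Shear plane L_v = 75 + 3·85 = 330 mm; A_gv = 330 × 5 = 1650 mm².
A_nv = (330 − 3.5·35) × 5 = 1038 mm².
A_nt = (60 − 0.5·35) × 5 = 212.5 mm².
0.6 F_u A_nv = 292.6 kN; 0.6 F_y A_gv = 351.4 kN → shear rupture governs the shear term.
R_n = 292.6 + 1.0 × 470 × 212.5 / 1000 = 392.4 kN.
Design strength φR_n = 0.75 × 392.4 = 294 kN.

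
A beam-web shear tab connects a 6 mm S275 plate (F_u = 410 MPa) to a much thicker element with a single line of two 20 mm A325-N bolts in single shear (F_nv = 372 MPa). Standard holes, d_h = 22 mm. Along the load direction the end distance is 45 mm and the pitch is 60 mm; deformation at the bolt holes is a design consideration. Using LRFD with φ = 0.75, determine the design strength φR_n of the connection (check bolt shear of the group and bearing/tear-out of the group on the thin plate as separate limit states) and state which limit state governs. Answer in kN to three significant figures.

159 kN (bearing governs)

Bolt shear: A_b = π·20²/4 = 314.2 mm²; R_n = 372 × 314.2 × 2 × 1 / 1000 = 233.7 kN → 0.75 × 233.7 = 175 kN.
Bearing (1.2 l_c t F_u ≤ 2.4 d t F_u): upper limit = 2.4·20·6·410 / 1000 = 118.1 kN.
  Edge l_c = 45 − 22/2 = 34 → r_n = 100.4 kN; interior l_c = 60 − 22 = 38 → r_n = 112.2 kN.
  R_n,bearing = 1·100.4 + 1·112.2 = 212.5 kN → 0.75 × 212.5 = 159 kN.
Bearing governs: 159 kN.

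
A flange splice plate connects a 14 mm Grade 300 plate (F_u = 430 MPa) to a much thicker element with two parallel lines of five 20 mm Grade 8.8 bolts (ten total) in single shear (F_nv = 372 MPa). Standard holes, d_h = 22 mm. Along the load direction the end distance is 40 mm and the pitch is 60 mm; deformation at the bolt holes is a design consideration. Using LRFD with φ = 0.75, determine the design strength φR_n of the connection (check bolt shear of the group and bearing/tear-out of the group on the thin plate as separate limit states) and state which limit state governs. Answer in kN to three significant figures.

Bolt shear: A_b = π·20²/4 = 314.2 mm²; R_n = 372 × 314.2 × 10 × 1 / 1000 = 1169 kN → 0.75 × 1169 = 877 kN.
Bearing (1.2 l_c t F_u ≤ 2.4 d t F_u): upper limit = 2.4·20·14·430 / 1000 = 289 kN.
  Edge l_c = 40 − 22/2 = 29 → r_n = 209.5 kN; interior l_c = 60 − 22 = 38 → r_n = 274.5 kN.
  R_n,bearing = 2·209.5 + 8·274.5 = 2615 kN → 0.75 × 2615 = 1960 kN.
Bolt shear governs: 877 kN.

877 kN (bolt shear governs)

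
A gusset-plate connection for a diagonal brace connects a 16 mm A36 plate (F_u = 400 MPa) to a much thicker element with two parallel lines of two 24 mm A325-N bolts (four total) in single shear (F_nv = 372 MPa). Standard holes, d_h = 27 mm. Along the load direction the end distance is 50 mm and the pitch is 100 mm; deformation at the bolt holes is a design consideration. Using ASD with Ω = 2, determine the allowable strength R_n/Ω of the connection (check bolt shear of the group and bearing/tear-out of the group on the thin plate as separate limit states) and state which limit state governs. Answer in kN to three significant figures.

Bolt shear: A_b = π·24²/4 = 452.4 mm²; R_n = 372 × 452.4 × 4 × 1 / 1000 = 673.2 kN → 673.2 / 2 = 337 kN.
Bearing (1.2 l_c t F_u ≤ 2.4 d t F_u): upper limit = 2.4·24·16·400 / 1000 = 368.6 kN.
  Edge l_c = 50 − 27/2 = 36.5 → r_n = 280.3 kN; interior l_c = 100 − 27 = 73 → r_n = 368.6 kN.
  R_n,bearing = 2·280.3 + 2·368.6 = 1298 kN → 1298 / 2 = 649 kN.
Bolt shear governs: 337 kN.

337 kN (bolt shear governs)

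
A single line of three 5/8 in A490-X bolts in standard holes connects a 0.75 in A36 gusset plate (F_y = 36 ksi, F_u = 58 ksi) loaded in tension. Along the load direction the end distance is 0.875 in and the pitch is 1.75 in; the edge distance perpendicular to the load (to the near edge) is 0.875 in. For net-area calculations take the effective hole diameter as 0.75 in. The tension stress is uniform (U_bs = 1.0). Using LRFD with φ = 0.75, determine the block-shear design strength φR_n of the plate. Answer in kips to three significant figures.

Shear plane L_v = 0.875 + 2·1.75 = 4.375 in; A_gv = 4.375 × 0.75 = 3.281 in².
A_nv = (4.375 − 2.5·0.75) × 0.75 = 1.875 in².
A_nt = (0.875 − 0.5·0.75) × 0.75 = 0.375 in².
0.6 F_u A_nv = 65.25 kips; 0.6 F_y A_gv = 70.88 kips → shear rupture governs the shear term.
R_n = 65.25 + 1.0 × 58 × 0.375 = 87 kips.
Design strength φR_n = 0.75 × 87 = 65.2 kips.

65.2 kips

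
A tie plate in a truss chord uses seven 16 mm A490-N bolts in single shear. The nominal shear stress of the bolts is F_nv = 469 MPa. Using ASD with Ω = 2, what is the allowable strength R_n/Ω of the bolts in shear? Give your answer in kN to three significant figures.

330 kN

A_b = π × 16² / 4 = 201.1 mm².
R_n = F_nv · A_b · n · n_s = 469 × 201.1 × 7 × 1 / 1000 = 660.1 kN.
Allowable strength R_n/Ω = 660.1 / 2 = 330 kN.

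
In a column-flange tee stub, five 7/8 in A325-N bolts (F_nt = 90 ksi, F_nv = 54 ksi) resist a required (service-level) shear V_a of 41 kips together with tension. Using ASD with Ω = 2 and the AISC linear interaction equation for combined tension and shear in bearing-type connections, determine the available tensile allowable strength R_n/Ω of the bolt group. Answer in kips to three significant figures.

108 kips

A_b = π·0.875²/4 = 0.6013 in²; f_rv = 41 / (5 × 0.6013) = 13.64 ksi.
F'_nt = 1.3 F_nt − (Ω F_nt / F_nv) f_rv = 1.3·90 − (2·90/54)·13.64 = 71.54 ksi, capped at F_nt → F'_nt = 71.54 ksi.
R_n = F'_nt · A_b · n = 71.54 × 0.6013 × 5 = 215.1 kips.
Allowable strength R_n/Ω = 215.1 / 2 = 108 kips.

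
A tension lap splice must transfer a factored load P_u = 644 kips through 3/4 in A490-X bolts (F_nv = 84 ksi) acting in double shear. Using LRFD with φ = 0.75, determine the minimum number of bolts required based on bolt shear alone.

12 bolts

A_b = π·0.75²/4 = 0.4418 in².
Per-bolt design strength φR_n = 0.75 × 84 × 0.4418 × 2 = 55.67 kips.
n ≥ 644 / 55.67 = 11.57 → use 12 bolts.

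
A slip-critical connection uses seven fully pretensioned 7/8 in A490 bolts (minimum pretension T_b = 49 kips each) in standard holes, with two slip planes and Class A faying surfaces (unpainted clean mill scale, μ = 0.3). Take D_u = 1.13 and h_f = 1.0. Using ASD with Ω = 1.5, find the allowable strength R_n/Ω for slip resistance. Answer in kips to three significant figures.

R_n = μ · D_u · h_f · T_b · n_s · n_b = 0.3 × 1.13 × 1.0 × 49 × 2 × 7 = 232.6 kips.
Allowable strength R_n/Ω = 232.6 / 1.5 = 155 kips.

155 kips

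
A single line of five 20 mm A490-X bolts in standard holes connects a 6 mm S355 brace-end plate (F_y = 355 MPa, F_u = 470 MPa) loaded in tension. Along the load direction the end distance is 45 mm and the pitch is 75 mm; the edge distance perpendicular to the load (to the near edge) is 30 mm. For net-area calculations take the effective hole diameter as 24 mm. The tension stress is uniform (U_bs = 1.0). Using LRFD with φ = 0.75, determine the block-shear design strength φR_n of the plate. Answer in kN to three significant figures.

339 kN

Shear plane L_v = 45 + 4·75 = 345 mm; A_gv = 345 × 6 = 2070 mm².
A_nv = (345 − 4.5·24) × 6 = 1422 mm².
A_nt = (30 − 0.5·24) × 6 = 108 mm².
0.6 F_u A_nv = 401 kN; 0.6 F_y A_gv = 440.9 kN → shear rupture governs the shear term.
R_n = 401 + 1.0 × 470 × 108 / 1000 = 451.8 kN.
Design strength φR_n = 0.75 × 451.8 = 339 kN.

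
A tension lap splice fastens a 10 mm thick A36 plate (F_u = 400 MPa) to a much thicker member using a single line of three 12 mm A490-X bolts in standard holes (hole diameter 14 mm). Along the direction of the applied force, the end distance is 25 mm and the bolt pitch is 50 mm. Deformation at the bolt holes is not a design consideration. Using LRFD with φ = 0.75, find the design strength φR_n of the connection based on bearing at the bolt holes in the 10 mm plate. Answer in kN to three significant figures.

Per bolt r_n = 1.5 l_c t F_u ≤ 3.0 d t F_u; upper limit = 3.0 × 12 × 10 × 400 / 1000 = 144 kN.
Edge bolt: l_c = 25 − 14/2 = 18 mm → 1.5 × 18 × 10 × 400 / 1000 = 108 → r_n = 108 kN.
Interior bolts: l_c = 50 − 14 = 36 mm → 1.5 × 36 × 10 × 400 / 1000 = 216 → r_n = 144 kN.
R_n = 1 × 108 + 2 × 144 = 396 kN.
Design strength φR_n = 0.75 × 396 = 297 kN.

297 kN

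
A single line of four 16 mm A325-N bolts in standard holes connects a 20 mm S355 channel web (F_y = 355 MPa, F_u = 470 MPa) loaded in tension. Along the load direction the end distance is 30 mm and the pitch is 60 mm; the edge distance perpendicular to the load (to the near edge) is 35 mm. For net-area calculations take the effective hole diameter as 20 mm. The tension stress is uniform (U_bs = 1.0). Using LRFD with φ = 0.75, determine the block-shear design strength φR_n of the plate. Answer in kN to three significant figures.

Shear plane L_v = 30 + 3·60 = 210 mm; A_gv = 210 × 20 = 4200 mm².
A_nv = (210 − 3.5·20) × 20 = 2800 mm².
A_nt = (35 − 0.5·20) × 20 = 500 mm².
0.6 F_u A_nv = 789.6 kN; 0.6 F_y A_gv = 894.6 kN → shear rupture governs the shear term.
R_n = 789.6 + 1.0 × 470 × 500 / 1000 = 1025 kN.
Design strength φR_n = 0.75 × 1025 = 768 kN.

768 kN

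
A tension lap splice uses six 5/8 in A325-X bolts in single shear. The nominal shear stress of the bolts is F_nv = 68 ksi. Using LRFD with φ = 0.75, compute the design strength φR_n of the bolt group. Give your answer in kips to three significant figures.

A_b = π × 0.625² / 4 = 0.3068 in².
R_n = F_nv · A_b · n · n_s = 68 × 0.3068 × 6 × 1 = 125.2 kips.
Design strength φR_n = 0.75 × 125.2 = 93.9 kips.

93.9 kips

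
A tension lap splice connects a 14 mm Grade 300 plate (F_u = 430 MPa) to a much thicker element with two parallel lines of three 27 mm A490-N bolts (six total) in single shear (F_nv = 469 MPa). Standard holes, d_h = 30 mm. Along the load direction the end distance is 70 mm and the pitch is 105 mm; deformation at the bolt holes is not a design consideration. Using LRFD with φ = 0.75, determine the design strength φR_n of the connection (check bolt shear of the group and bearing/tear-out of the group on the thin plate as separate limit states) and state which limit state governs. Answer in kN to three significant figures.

1210 kN (bolt shear governs)

Bolt shear: A_b = π·27²/4 = 572.6 mm²; R_n = 469 × 572.6 × 6 × 1 / 1000 = 1611 kN → 0.75 × 1611 = 1210 kN.
Bearing (1.5 l_c t F_u ≤ 3.0 d t F_u): upper limit = 3.0·27·14·430 / 1000 = 487.6 kN.
  Edge l_c = 70 − 30/2 = 55 → r_n = 487.6 kN; interior l_c = 105 − 30 = 75 → r_n = 487.6 kN.
  R_n,bearing = 2·487.6 + 4·487.6 = 2926 kN → 0.75 × 2926 = 2190 kN.
Bolt shear governs: 1210 kN.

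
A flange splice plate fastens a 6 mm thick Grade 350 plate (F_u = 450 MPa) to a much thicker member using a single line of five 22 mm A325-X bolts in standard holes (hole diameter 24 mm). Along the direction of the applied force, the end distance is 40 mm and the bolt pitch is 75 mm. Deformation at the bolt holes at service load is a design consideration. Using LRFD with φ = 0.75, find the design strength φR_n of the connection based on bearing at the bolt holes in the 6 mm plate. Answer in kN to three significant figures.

Per bolt r_n = 1.2 l_c t F_u ≤ 2.4 d t F_u; upper limit = 2.4 × 22 × 6 × 450 / 1000 = 142.6 kN.
Edge bolt: l_c = 40 − 24/2 = 28 mm → 1.2 × 28 × 6 × 450 / 1000 = 90.72 → r_n = 90.72 kN.
Interior bolts: l_c = 75 − 24 = 51 mm → 1.2 × 51 × 6 × 450 / 1000 = 165.2 → r_n = 142.6 kN.
R_n = 1 × 90.72 + 4 × 142.6 = 661 kN.
Design strength φR_n = 0.75 × 661 = 496 kN.

496 kN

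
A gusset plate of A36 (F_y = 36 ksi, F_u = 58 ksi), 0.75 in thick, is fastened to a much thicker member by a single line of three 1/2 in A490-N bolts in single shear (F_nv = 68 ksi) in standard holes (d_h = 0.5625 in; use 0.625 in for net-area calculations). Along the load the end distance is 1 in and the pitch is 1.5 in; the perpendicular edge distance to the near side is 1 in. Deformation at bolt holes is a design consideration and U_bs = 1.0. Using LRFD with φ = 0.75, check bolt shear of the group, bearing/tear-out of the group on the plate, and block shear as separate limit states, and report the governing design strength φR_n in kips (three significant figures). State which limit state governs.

30 kips (bolt shear governs)

Bolt shear: A_b = π·0.5²/4 = 0.1963 in²; R_n = 68 × 0.1963 × 3 × 1 = 40.06 kips → 0.75 × 40.06 = 30 kips.
Bearing: edge l_c = 0.7188, r_n = 37.52 kips; interior l_c = 0.9375, r_n = 48.94 kips; R_n = 37.52 + 2·48.94 = 135.4 kips → 102 kips.
Block shear: A_gv = 3, A_nv = 1.828, A_nt = 0.5156 in²; R_n = min(0.6F_uA_nv, 0.6F_yA_gv) + U_bs·F_u·A_nt = 93.52 kips → 70.1 kips.
Bolt shear governs: 30 kips.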